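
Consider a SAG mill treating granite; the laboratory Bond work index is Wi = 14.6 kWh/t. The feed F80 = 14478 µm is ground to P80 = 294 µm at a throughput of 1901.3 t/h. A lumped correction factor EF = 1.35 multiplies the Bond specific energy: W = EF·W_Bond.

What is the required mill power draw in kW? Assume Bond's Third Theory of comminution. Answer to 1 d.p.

W = 10·Wi·[P80^(−½) − F80^(−½)]
W = 10·14.6·(1/√294 − 1/√14478) = 10·14.6·(0.050010) = 7.3015 kWh/t
W_actual = 1.35 × 7.3015 = 9.8570 kWh/t
P = W·T = 9.8570·1901.3 = 18741.2 kW

P = 18741.2 kW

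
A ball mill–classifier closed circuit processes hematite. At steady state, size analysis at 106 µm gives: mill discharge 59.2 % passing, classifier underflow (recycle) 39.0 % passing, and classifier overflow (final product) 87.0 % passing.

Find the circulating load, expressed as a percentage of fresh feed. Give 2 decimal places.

CL = 137.62 %

Classifier node, passing 106 µm:
r = (o − d)/(d − u)
r = (87.0 − 59.2)/(59.2 − 39.0) = 27.8/20.2 = 1.3762
CL = 100·r = 137.62 %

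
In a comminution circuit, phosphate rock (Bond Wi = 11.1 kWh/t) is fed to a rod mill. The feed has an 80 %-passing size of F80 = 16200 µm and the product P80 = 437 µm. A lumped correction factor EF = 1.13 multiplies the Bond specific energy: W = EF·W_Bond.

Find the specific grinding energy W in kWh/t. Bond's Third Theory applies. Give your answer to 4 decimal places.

W = 10 Wi (1/√P80 − 1/√F80)  [Bond]
1/√437 = 0.047836;  1/√16200 = 0.007857
W = 10·11.1·(0.047836 − 0.007857) = 4.4378 kWh/t
Corrected W = EF·W_Bond = 1.13·4.4378 = 5.0147 kWh/t

W = 5.0147 kWh/t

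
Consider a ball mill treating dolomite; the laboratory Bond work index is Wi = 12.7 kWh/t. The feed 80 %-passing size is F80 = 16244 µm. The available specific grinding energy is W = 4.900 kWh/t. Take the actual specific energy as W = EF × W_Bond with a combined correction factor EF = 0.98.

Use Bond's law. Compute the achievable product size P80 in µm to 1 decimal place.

W = 10 Wi / √P80 − 10 Wi / √F80
W_Bond = W / EF = 4.900 / 0.98 = 5.0000 kWh/t
1/√P80 = 1/√F80 + W_Bond/(10·Wi)
  = 5.0000/(10·12.7) + 1/√16244 = 0.039370 + 0.007846 = 0.047216
P80 = (1/0.047216)² = 21.1792² = 448.56 µm

P80 = 448.6 µm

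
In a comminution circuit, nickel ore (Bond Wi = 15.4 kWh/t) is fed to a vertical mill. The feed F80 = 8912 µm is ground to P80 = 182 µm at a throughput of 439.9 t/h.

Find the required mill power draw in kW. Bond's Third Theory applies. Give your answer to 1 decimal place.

P = 4304.0 kW

W = 10·Wi·(P80^(-½) − F80^(-½))
W = 10·15.4·(1/√182 − 1/√8912) = 10·15.4·(0.063532) = 9.7839 kWh/t
P = W·T = 9.7839·439.9 = 4304.0 kW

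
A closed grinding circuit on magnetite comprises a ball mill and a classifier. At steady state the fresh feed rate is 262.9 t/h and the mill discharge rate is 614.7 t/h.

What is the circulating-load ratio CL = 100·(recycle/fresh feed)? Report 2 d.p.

CL = 133.82 %

Discharge = new feed + return, hence
R = M − F = 614.7 − 262.9 = 351.8 t/h
CL = 100·R/F = 100·351.8/262.9 = 133.82 %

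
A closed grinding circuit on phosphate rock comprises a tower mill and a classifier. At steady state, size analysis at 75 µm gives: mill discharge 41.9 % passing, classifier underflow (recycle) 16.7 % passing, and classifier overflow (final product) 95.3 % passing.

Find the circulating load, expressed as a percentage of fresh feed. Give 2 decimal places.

CL = 211.90 %

Mass balance on the −75 µm fraction:
r = (o − d)/(d − u)
r = (95.3 − 41.9)/(41.9 − 16.7) = 53.4/25.2 = 2.1190
CL = 100·r = 211.90 %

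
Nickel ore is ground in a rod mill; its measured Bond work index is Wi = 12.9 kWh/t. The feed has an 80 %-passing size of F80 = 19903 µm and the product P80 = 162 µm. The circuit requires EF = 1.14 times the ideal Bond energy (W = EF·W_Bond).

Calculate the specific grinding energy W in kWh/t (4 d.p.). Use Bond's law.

W = 10.5117 kWh/t

W = 10 Wi (P80^-0.5 − F80^-0.5)
1/√162 = 0.078567;  1/√19903 = 0.007088
W = 10·12.9·(0.078567 − 0.007088) = 9.2208 kWh/t
With EF = 1.14: W = 9.2208·1.14 = 10.5117 kWh/t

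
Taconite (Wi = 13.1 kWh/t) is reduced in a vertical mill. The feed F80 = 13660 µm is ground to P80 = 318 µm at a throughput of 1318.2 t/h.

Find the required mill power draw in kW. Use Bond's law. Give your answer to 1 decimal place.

P = 8206.1 kW

W = 10 Wi (1/√P80 − 1/√F80)  [Bond]
W = 10·13.1·(1/√318 − 1/√13660) = 10·13.1·(0.047521) = 6.2253 kWh/t
P = W·T = 6.2253·1318.2 = 8206.1 kW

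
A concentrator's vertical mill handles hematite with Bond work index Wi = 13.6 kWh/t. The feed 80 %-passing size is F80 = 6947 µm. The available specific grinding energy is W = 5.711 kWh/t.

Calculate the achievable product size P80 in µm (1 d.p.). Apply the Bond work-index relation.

P80 = 343.1 µm

W = 10·Wi·[P80^(−½) − F80^(−½)]
⇒ 1/√P80 = W/(10·Wi) + 1/√F80
  = 5.7110/(10·13.6) + 1/√6947 = 0.041993 + 0.011998 = 0.053990
P80 = (1/0.053990)² = 18.5218² = 343.06 µm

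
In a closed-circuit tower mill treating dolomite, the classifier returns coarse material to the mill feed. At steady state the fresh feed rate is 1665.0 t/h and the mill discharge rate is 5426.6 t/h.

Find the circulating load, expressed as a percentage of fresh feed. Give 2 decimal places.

Mill node: discharge = fresh + recycle.
R = M − F = 5426.6 − 1665.0 = 3761.6 t/h
CL = 100·R/F = 100·3761.6/1665.0 = 225.92 %

CL = 225.92 %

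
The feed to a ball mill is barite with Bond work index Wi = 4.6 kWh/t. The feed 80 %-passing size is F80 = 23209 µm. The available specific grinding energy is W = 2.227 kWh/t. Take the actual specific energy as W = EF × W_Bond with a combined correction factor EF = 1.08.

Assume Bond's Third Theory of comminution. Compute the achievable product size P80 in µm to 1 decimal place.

P80 = 378.6 µm

Bond:  W = 10 Wi (1/√P − 1/√F)
W_Bond = W / EF = 2.227 / 1.08 = 2.0620 kWh/t
1/√P80 = 1/√F80 + W_Bond/(10·Wi)
  = 2.0620/(10·4.6) + 1/√23209 = 0.044827 + 0.006564 = 0.051391
P80 = (1/0.051391)² = 19.4587² = 378.64 µm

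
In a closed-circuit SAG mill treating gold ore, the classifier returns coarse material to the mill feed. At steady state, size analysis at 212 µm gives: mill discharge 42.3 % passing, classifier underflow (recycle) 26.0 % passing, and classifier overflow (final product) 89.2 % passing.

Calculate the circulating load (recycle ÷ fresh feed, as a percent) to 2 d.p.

CL = 287.73 %

Balance %-passing 212 µm (r = R/F):
(1+r)·d = r·u + o ⇒ r = (o−d)/(d−u)
r = (89.2 − 42.3)/(42.3 − 26.0) = 46.9/16.3 = 2.8773
CL = 100·r = 287.73 %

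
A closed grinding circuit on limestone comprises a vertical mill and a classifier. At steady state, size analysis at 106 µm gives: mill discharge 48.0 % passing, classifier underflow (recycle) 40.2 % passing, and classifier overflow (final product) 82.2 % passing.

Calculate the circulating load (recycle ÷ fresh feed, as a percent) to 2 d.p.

Two-product formula at 106 µm:
(1+r)d = ru + o → r = (o−d)/(d−u)
r = (82.2 − 48.0)/(48.0 − 40.2) = 34.2/7.8 = 4.3846
CL = 100·r = 438.46 %

CL = 438.46 %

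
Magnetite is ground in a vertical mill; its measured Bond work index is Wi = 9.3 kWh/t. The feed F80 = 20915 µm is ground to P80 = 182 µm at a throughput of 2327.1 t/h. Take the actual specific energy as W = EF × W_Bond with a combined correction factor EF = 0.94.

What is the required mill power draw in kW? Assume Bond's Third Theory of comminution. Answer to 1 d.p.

P = 13672.9 kW

W = 10 Wi (1/√P80 − 1/√F80)  [Bond]
W = 10·9.3·(1/√182 − 1/√20915) = 10·9.3·(0.067210) = 6.2506 kWh/t
Corrected W = EF·W_Bond = 0.94·6.2506 = 5.8755 kWh/t
Power = W × throughput = 5.8755 kWh/t × 2327.1 t/h = 13672.9 kW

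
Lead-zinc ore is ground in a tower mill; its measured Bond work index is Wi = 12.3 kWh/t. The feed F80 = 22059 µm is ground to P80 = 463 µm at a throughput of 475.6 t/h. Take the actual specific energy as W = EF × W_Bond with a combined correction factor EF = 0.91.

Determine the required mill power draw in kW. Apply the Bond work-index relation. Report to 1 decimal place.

W = 10 Wi (P80^-0.5 − F80^-0.5)
W = 10·12.3·(1/√463 − 1/√22059) = 10·12.3·(0.039741) = 4.8881 kWh/t
Apply correction: 4.8881 × 0.91 = 4.4482 kWh/t
P_mill = W·ṁ = 4.4482·475.6 = 2115.6 kW

P = 2115.6 kW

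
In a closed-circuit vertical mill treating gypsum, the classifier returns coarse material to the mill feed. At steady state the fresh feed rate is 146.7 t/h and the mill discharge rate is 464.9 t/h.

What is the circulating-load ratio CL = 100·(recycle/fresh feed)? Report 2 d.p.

CL = 216.91 %

Mill node: discharge = fresh + recycle.
R = M − F = 464.9 − 146.7 = 318.2 t/h
CL = 100·R/F = 100·318.2/146.7 = 216.91 %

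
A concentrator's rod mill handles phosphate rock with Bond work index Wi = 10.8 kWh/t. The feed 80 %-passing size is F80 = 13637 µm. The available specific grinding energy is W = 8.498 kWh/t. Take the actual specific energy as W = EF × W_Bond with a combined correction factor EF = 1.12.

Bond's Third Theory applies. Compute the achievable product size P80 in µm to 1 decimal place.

W_Bond = 10·Wi·(1/√P₈₀ − 1/√F₈₀)
W_Bond = W / EF = 8.498 / 1.12 = 7.5875 kWh/t
P80^(−½) = W_Bond/(10 Wi) + F80^(−½)
  = 7.5875/(10·10.8) + 1/√13637 = 0.070255 + 0.008563 = 0.078818
P80 = (1/0.078818)² = 12.6875² = 160.97 µm

P80 = 161.0 µm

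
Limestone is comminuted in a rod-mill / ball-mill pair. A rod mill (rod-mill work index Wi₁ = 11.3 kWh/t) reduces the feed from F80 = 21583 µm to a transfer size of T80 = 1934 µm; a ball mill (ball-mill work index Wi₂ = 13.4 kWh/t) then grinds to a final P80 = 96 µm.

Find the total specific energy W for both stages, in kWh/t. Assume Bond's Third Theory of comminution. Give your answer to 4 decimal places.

W = 12.4296 kWh/t

W = 10 Wi (P80^-0.5 − F80^-0.5)
Stage 1 (21583→1934 µm, Wi₁=11.3): W₁ = 10·11.3·(0.022739 − 0.006807) = 1.8003 kWh/t
Stage 2 (1934→96 µm, Wi₂=13.4): W₂ = 10·13.4·(0.102062 − 0.022739) = 10.6293 kWh/t
W = W₁ + W₂ = 1.8003 + 10.6293 = 12.4296 kWh/t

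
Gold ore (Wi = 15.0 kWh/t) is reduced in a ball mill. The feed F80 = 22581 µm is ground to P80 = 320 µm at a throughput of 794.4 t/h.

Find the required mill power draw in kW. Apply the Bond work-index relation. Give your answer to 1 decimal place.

W_Bond = 10·Wi·(1/√P₈₀ − 1/√F₈₀)
W = 10·15.0·(1/√320 − 1/√22581) = 10·15.0·(0.049247) = 7.3871 kWh/t
Mill draw = 7.3871 × 794.4 = 5868.3 kW

P = 5868.3 kW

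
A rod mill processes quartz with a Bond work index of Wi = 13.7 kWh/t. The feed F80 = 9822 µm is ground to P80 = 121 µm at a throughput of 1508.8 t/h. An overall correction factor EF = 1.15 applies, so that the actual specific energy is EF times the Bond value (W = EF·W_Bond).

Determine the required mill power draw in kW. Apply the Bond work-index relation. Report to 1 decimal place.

P = 19211.6 kW

W = 10·Wi·[P80^(−½) − F80^(−½)]
W = 10·13.7·(1/√121 − 1/√9822) = 10·13.7·(0.080819) = 11.0722 kWh/t
Corrected W = EF·W_Bond = 1.15·11.0722 = 12.7330 kWh/t
P_mill = W·ṁ = 12.7330·1508.8 = 19211.6 kW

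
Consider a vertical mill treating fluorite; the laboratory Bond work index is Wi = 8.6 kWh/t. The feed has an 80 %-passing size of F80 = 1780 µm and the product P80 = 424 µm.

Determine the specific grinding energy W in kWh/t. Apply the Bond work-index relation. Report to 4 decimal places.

W = 2.1381 kWh/t

Bond:  W = 10 Wi (1/√P − 1/√F)
1/√424 = 0.048564;  1/√1780 = 0.023702
W = 10·8.6·(0.048564 − 0.023702) = 2.1381 kWh/t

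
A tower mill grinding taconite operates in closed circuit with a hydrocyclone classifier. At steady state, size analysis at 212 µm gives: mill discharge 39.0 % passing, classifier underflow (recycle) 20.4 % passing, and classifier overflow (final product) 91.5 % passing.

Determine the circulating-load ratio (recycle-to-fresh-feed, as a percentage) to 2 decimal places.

Balance %-passing 212 µm (r = R/F):
(1+r)·d = r·u + o ⇒ r = (o−d)/(d−u)
r = (91.5 − 39.0)/(39.0 − 20.4) = 52.5/18.6 = 2.8226
CL = 100·r = 282.26 %

CL = 282.26 %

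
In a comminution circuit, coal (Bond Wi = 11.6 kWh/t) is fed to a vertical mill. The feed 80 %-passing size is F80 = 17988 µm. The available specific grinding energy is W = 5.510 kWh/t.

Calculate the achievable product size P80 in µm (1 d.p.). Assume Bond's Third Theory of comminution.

P80 = 331.1 µm

Bond: W = 10·Wi·(1/√P80 − 1/√F80)
P80^(−½) = W/(10 Wi) + F80^(−½)
  = 5.5100/(10·11.6) + 1/√17988 = 0.047500 + 0.007456 = 0.054956
P80 = (1/0.054956)² = 18.1964² = 331.11 µm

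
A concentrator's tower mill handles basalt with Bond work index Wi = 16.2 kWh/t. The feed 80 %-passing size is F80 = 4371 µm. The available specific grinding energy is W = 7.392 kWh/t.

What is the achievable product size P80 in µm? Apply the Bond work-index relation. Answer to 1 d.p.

Bond:  W = 10 Wi (1/√P − 1/√F)
P80^(−½) = W/(10 Wi) + F80^(−½)
  = 7.3920/(10·16.2) + 1/√4371 = 0.045630 + 0.015125 = 0.060755
P80 = (1/0.060755)² = 16.4595² = 270.92 µm

P80 = 270.9 µm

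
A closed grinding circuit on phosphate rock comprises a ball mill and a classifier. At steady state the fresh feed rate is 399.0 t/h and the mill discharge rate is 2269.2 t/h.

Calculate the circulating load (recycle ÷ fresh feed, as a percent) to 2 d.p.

CL = 468.72 %

Mill node: discharge = fresh + recycle.
R = M − F = 2269.2 − 399.0 = 1870.2 t/h
CL = 100·R/F = 100·1870.2/399.0 = 468.72 %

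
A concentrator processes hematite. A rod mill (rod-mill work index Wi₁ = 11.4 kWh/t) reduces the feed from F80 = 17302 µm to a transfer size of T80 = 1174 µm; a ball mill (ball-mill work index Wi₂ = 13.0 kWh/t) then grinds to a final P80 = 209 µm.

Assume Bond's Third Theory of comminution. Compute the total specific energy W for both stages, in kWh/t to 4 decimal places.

W = 10 Wi / √P80 − 10 Wi / √F80
Stage 1 (17302→1174 µm, Wi₁=11.4): W₁ = 10·11.4·(0.029185 − 0.007602) = 2.4605 kWh/t
Stage 2 (1174→209 µm, Wi₂=13.0): W₂ = 10·13.0·(0.069171 − 0.029185) = 5.1982 kWh/t
W = W₁ + W₂ = 2.4605 + 5.1982 = 7.6586 kWh/t

W = 7.6586 kWh/t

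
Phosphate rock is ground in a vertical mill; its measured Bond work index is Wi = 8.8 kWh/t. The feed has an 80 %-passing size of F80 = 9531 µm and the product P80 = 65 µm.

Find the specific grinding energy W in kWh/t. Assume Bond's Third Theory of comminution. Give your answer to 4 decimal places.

W = 10.0137 kWh/t

W_Bond = 10·Wi·(1/√P₈₀ − 1/√F₈₀)
1/√65 = 0.124035;  1/√9531 = 0.010243
W = 10·8.8·(0.124035 − 0.010243) = 10.0137 kWh/t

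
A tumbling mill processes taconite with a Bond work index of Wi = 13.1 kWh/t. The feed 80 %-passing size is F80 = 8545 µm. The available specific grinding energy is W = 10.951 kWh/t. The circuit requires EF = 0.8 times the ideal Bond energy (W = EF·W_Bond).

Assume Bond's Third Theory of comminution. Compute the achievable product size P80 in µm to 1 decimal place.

Bond:  W = 10 Wi (1/√P − 1/√F)
W_Bond = W / EF = 10.951 / 0.8 = 13.6888 kWh/t
P80^(−½) = W_Bond/(10 Wi) + F80^(−½)
  = 13.6888/(10·13.1) + 1/√8545 = 0.104494 + 0.010818 = 0.115312
P80 = (1/0.115312)² = 8.6721² = 75.21 µm

P80 = 75.2 µm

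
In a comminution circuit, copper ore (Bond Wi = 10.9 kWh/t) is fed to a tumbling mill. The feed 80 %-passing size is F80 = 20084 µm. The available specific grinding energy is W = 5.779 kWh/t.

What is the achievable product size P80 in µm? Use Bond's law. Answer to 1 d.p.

P80 = 277.1 µm

W = 10 Wi (P80^-0.5 − F80^-0.5)
P80^-0.5 = F80^-0.5 + W/(10 Wi)
  = 5.7790/(10·10.9) + 1/√20084 = 0.053018 + 0.007056 = 0.060075
P80 = (1/0.060075)² = 16.6460² = 277.09 µm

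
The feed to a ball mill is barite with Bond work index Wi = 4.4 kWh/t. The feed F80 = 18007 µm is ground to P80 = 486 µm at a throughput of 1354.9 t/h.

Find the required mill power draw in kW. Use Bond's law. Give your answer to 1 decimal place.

Bond: W = 10·Wi·(1/√P80 − 1/√F80)
W = 10·4.4·(1/√486 − 1/√18007) = 10·4.4·(0.037909) = 1.6680 kWh/t
Power = W × throughput = 1.6680 kWh/t × 1354.9 t/h = 2260.0 kW

P = 2260.0 kW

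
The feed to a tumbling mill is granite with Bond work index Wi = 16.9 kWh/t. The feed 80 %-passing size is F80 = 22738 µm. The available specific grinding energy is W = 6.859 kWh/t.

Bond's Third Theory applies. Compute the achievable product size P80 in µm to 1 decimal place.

P80 = 448.5 µm

Bond: W = 10·Wi·(1/√P80 − 1/√F80)
⇒ 1/√P80 = W/(10·Wi) + 1/√F80
  = 6.8590/(10·16.9) + 1/√22738 = 0.040586 + 0.006632 = 0.047217
P80 = (1/0.047217)² = 21.1786² = 448.53 µm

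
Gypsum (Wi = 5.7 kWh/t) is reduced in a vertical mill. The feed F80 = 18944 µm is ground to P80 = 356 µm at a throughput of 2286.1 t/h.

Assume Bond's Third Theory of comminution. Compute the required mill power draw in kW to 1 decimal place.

P = 5959.5 kW

W_Bond = 10·Wi·(1/√P₈₀ − 1/√F₈₀)
W = 10·5.7·(1/√356 − 1/√18944) = 10·5.7·(0.045734) = 2.6069 kWh/t
P = W·T = 2.6069·2286.1 = 5959.5 kW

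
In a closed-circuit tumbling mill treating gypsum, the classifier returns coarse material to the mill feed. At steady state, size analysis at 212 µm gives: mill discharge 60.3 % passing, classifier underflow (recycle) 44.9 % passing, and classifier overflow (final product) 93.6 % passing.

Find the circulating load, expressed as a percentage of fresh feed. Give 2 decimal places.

Classifier node, passing 212 µm:
(1+r)d = ru + o → r = (o−d)/(d−u)
r = (93.6 − 60.3)/(60.3 − 44.9) = 33.3/15.4 = 2.1623
CL = 100·r = 216.23 %

CL = 216.23 %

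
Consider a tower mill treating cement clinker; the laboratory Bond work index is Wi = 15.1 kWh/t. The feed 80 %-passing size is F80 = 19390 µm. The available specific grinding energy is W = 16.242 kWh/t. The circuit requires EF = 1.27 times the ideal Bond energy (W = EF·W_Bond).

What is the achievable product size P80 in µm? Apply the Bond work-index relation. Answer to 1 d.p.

W = 10 Wi / √P80 − 10 Wi / √F80
W_Bond = W / EF = 16.242 / 1.27 = 12.7890 kWh/t
P80^-0.5 = F80^-0.5 + W_Bond/(10 Wi)
  = 12.7890/(10·15.1) + 1/√19390 = 0.084695 + 0.007181 = 0.091877
P80 = (1/0.091877)² = 10.8842² = 118.46 µm

P80 = 118.5 µm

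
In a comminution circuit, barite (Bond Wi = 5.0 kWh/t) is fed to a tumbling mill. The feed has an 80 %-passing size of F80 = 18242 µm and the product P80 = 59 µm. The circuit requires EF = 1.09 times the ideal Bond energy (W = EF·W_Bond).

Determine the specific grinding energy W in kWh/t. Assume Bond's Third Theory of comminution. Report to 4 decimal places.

W = 6.6918 kWh/t

W = 10 Wi (1/√P80 − 1/√F80)  [Bond]
1/√59 = 0.130189;  1/√18242 = 0.007404
W = 10·5.0·(0.130189 − 0.007404) = 6.1392 kWh/t
With EF = 1.09: W = 6.1392·1.09 = 6.6918 kWh/t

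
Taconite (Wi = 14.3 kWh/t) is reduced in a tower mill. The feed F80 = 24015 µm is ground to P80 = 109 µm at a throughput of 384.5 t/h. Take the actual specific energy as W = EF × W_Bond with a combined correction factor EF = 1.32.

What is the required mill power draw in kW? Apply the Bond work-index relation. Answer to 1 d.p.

W_Bond = 10·Wi·(1/√P₈₀ − 1/√F₈₀)
W = 10·14.3·(1/√109 − 1/√24015) = 10·14.3·(0.089330) = 12.7741 kWh/t
With EF = 1.32: W = 12.7741·1.32 = 16.8619 kWh/t
P_mill = W·ṁ = 16.8619·384.5 = 6483.4 kW

P = 6483.4 kW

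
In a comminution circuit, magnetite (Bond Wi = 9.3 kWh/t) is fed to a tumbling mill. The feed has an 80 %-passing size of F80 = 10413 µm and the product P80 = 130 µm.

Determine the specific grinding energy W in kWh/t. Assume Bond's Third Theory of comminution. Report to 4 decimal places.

W = 10·Wi·[P80^(−½) − F80^(−½)]
1/√130 = 0.087706;  1/√10413 = 0.009800
W = 10·9.3·(0.087706 − 0.009800) = 7.2453 kWh/t

W = 7.2453 kWh/t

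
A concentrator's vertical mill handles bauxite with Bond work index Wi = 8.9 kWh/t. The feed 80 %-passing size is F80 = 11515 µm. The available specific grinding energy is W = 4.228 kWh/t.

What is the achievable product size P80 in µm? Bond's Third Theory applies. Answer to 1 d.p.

W_Bond = 10·Wi·(1/√P₈₀ − 1/√F₈₀)
⇒ 1/√P80 = W/(10·Wi) + 1/√F80
  = 4.2280/(10·8.9) + 1/√11515 = 0.047506 + 0.009319 = 0.056825
P80 = (1/0.056825)² = 17.5980² = 309.69 µm

P80 = 309.7 µm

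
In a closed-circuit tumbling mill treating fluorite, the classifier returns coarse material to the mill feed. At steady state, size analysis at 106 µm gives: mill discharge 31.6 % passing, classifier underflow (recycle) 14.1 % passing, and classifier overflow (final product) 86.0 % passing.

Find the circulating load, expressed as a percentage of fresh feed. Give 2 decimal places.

CL = 310.86 %

Mass balance on the −106 µm fraction:
(1+r)d = ru + o → r = (o−d)/(d−u)
r = (86.0 − 31.6)/(31.6 − 14.1) = 54.4/17.5 = 3.1086
CL = 100·r = 310.86 %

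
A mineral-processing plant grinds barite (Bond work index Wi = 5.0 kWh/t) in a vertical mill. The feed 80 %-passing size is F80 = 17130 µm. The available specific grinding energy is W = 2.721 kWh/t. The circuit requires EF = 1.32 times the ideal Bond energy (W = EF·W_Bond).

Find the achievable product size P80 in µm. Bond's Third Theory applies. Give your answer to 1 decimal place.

P80 = 418.8 µm

W = 10·Wi·(P80^(-½) − F80^(-½))
W_Bond = W / EF = 2.721 / 1.32 = 2.0614 kWh/t
P80^(−½) = W_Bond/(10 Wi) + F80^(−½)
  = 2.0614/(10·5.0) + 1/√17130 = 0.041227 + 0.007640 = 0.048868
P80 = (1/0.048868)² = 20.4634² = 418.75 µm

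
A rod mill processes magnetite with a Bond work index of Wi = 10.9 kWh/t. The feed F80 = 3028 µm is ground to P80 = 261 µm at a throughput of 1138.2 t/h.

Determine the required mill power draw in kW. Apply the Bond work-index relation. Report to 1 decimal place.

P = 5424.8 kW

W = 10 Wi / √P80 − 10 Wi / √F80
W = 10·10.9·(1/√261 − 1/√3028) = 10·10.9·(0.043726) = 4.7661 kWh/t
P = W·T = 4.7661·1138.2 = 5424.8 kW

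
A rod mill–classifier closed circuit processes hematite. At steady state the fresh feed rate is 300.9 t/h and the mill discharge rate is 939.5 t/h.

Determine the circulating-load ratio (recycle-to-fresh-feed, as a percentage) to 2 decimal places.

Discharge = new feed + return, hence
R = M − F = 939.5 − 300.9 = 638.6 t/h
CL = 100·R/F = 100·638.6/300.9 = 212.23 %

CL = 212.23 %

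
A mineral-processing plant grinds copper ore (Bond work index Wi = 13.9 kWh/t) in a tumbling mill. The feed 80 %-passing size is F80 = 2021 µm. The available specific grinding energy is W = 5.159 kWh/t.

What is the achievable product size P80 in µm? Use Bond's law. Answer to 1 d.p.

P80 = 283.8 µm

Bond:  W = 10 Wi (1/√P − 1/√F)
⇒ 1/√P80 = W/(10·Wi) + 1/√F80
  = 5.1590/(10·13.9) + 1/√2021 = 0.037115 + 0.022244 = 0.059359
P80 = (1/0.059359)² = 16.8466² = 283.81 µm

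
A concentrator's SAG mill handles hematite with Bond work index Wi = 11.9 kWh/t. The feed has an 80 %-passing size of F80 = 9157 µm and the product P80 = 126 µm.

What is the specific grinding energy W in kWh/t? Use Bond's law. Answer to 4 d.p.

W = 9.3578 kWh/t

Bond: W = 10·Wi·(1/√P80 − 1/√F80)
1/√126 = 0.089087;  1/√9157 = 0.010450
W = 10·11.9·(0.089087 − 0.010450) = 9.3578 kWh/t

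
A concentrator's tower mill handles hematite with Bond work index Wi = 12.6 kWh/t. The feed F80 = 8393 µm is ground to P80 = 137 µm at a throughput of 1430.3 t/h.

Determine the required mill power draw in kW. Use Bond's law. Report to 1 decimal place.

Bond:  W = 10 Wi (1/√P − 1/√F)
W = 10·12.6·(1/√137 − 1/√8393) = 10·12.6·(0.074520) = 9.3896 kWh/t
P = W·T = 9.3896·1430.3 = 13429.9 kW

P = 13429.9 kW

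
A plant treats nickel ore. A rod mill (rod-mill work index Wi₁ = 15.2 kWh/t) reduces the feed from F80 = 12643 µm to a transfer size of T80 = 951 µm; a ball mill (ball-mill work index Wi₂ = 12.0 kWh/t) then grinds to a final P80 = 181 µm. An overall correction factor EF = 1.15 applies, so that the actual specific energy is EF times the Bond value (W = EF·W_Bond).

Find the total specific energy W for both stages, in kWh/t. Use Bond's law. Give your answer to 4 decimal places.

Bond: W = 10·Wi·(1/√P80 − 1/√F80)
Stage 1 (12643→951 µm, Wi₁=15.2): W₁ = 10·15.2·(0.032427 − 0.008894) = 3.5771 kWh/t
Stage 2 (951→181 µm, Wi₂=12.0): W₂ = 10·12.0·(0.074329 − 0.032427) = 5.0283 kWh/t
W = W₁ + W₂ = 3.5771 + 5.0283 = 8.6054 kWh/t
Apply correction: 8.6054 × 1.15 = 9.8962 kWh/t

W = 9.8962 kWh/t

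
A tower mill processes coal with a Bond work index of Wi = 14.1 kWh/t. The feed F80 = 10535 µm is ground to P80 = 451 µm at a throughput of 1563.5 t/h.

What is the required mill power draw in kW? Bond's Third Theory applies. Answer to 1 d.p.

P = 8232.9 kW

W = 10·Wi·[P80^(−½) − F80^(−½)]
W = 10·14.1·(1/√451 − 1/√10535) = 10·14.1·(0.037345) = 5.2657 kWh/t
Mill draw = 5.2657 × 1563.5 = 8232.9 kW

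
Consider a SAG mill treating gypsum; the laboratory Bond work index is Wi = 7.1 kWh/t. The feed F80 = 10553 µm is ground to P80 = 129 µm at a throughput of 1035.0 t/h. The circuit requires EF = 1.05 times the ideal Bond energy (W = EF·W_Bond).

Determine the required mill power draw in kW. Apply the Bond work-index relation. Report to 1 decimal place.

P = 6042.4 kW

W_Bond = 10·Wi·(1/√P₈₀ − 1/√F₈₀)
W = 10·7.1·(1/√129 − 1/√10553) = 10·7.1·(0.078311) = 5.5601 kWh/t
Corrected W = EF·W_Bond = 1.05·5.5601 = 5.8381 kWh/t
P = W·T = 5.8381·1035.0 = 6042.4 kW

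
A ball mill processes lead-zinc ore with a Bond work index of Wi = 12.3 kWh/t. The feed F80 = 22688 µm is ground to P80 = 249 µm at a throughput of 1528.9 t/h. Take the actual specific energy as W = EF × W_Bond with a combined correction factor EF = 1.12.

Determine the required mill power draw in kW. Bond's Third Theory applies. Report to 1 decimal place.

P = 11949.3 kW

Bond: W = 10·Wi·(1/√P80 − 1/√F80)
W = 10·12.3·(1/√249 − 1/√22688) = 10·12.3·(0.056733) = 6.9782 kWh/t
With EF = 1.12: W = 6.9782·1.12 = 7.8156 kWh/t
Mill draw = 7.8156 × 1528.9 = 11949.3 kW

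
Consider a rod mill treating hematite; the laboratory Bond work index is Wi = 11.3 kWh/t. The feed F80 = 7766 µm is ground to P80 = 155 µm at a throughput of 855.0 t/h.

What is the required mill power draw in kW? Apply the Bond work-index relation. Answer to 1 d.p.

Bond: W = 10·Wi·(1/√P80 − 1/√F80)
W = 10·11.3·(1/√155 − 1/√7766) = 10·11.3·(0.068974) = 7.7941 kWh/t
Power = W × throughput = 7.7941 kWh/t × 855.0 t/h = 6664.0 kW

P = 6664.0 kW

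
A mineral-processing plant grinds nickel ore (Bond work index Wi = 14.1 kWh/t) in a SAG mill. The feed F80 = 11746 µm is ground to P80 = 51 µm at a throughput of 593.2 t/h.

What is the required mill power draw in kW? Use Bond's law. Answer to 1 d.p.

P = 10940.4 kW

Bond:  W = 10 Wi (1/√P − 1/√F)
W = 10·14.1·(1/√51 − 1/√11746) = 10·14.1·(0.130801) = 18.4430 kWh/t
P = W·T = 18.4430·593.2 = 10940.4 kW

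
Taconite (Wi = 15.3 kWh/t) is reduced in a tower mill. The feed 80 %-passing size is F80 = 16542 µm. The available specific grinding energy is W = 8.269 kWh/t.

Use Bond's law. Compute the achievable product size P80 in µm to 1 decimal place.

W = 10·Wi·(P80^(-½) − F80^(-½))
P80^-0.5 = F80^-0.5 + W/(10 Wi)
  = 8.2690/(10·15.3) + 1/√16542 = 0.054046 + 0.007775 = 0.061821
P80 = (1/0.061821)² = 16.1758² = 261.66 µm

P80 = 261.7 µm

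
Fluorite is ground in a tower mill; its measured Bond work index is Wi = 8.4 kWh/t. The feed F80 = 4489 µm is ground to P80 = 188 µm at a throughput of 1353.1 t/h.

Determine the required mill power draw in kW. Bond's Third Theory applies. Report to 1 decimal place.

P = 6593.1 kW

W = 10·Wi·[P80^(−½) − F80^(−½)]
W = 10·8.4·(1/√188 − 1/√4489) = 10·8.4·(0.058007) = 4.8726 kWh/t
P_mill = W·ṁ = 4.8726·1353.1 = 6593.1 kW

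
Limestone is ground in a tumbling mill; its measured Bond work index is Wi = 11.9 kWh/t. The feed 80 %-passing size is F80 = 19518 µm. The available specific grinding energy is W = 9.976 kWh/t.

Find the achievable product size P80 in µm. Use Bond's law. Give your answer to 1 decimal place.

P80 = 120.8 µm

Bond:  W = 10 Wi (1/√P − 1/√F)
P80^(−½) = W/(10 Wi) + F80^(−½)
  = 9.9760/(10·11.9) + 1/√19518 = 0.083832 + 0.007158 = 0.090990
P80 = (1/0.090990)² = 10.9902² = 120.79 µm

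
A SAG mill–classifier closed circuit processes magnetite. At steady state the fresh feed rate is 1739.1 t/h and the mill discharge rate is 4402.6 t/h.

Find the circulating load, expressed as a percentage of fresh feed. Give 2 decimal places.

Discharge = new feed + return, hence
R = M − F = 4402.6 − 1739.1 = 2663.5 t/h
CL = 100·R/F = 100·2663.5/1739.1 = 153.15 %

CL = 153.15 %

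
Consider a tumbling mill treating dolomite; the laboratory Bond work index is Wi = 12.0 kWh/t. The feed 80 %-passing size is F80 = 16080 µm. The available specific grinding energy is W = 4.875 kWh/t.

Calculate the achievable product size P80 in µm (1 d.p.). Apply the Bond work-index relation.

Bond:  W = 10 Wi (1/√P − 1/√F)
1/√P80 = 1/√F80 + W/(10·Wi)
  = 4.8750/(10·12.0) + 1/√16080 = 0.040625 + 0.007886 = 0.048511
P80 = (1/0.048511)² = 20.6139² = 424.93 µm

P80 = 424.9 µm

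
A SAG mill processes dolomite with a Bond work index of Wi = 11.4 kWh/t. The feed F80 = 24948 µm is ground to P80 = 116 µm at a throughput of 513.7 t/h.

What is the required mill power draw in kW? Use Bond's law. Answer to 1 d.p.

W_Bond = 10·Wi·(1/√P₈₀ − 1/√F₈₀)
W = 10·11.4·(1/√116 − 1/√24948) = 10·11.4·(0.086517) = 9.8629 kWh/t
Mill draw = 9.8629 × 513.7 = 5066.6 kW

P = 5066.6 kW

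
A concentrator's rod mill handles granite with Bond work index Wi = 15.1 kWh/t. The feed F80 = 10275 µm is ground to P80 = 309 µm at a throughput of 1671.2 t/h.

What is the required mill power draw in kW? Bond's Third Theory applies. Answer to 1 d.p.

W = 10 Wi / √P80 − 10 Wi / √F80
W = 10·15.1·(1/√309 − 1/√10275) = 10·15.1·(0.047023) = 7.1004 kWh/t
Power = W × throughput = 7.1004 kWh/t × 1671.2 t/h = 11866.2 kW

P = 11866.2 kW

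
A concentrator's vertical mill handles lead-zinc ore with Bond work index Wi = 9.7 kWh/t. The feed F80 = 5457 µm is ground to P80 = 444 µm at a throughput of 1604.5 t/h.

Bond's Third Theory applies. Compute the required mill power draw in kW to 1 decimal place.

P = 5279.3 kW

Bond:  W = 10 Wi (1/√P − 1/√F)
W = 10·9.7·(1/√444 − 1/√5457) = 10·9.7·(0.033921) = 3.2903 kWh/t
P = W·T = 3.2903·1604.5 = 5279.3 kW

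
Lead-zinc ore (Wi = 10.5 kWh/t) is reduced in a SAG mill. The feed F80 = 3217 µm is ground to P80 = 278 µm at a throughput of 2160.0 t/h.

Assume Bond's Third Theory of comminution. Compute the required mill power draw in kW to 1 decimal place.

P = 9603.9 kW

W = 10 Wi (1/√P80 − 1/√F80)  [Bond]
W = 10·10.5·(1/√278 − 1/√3217) = 10·10.5·(0.042345) = 4.4462 kWh/t
P = W·T = 4.4462·2160.0 = 9603.9 kW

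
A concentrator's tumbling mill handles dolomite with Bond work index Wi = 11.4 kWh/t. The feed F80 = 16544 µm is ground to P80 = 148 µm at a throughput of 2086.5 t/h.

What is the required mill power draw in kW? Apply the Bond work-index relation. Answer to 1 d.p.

W = 10·Wi·[P80^(−½) − F80^(−½)]
W = 10·11.4·(1/√148 − 1/√16544) = 10·11.4·(0.074425) = 8.4844 kWh/t
P = W·T = 8.4844·2086.5 = 17702.8 kW

P = 17702.8 kW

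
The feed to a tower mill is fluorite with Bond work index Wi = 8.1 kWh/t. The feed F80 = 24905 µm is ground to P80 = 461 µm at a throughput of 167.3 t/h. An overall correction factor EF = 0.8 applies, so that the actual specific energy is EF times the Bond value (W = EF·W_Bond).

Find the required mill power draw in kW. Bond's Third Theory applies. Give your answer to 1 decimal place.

W = 10·Wi·[P80^(−½) − F80^(−½)]
W = 10·8.1·(1/√461 − 1/√24905) = 10·8.1·(0.040238) = 3.2593 kWh/t
Corrected W = EF·W_Bond = 0.8·3.2593 = 2.6074 kWh/t
P_mill = W·ṁ = 2.6074·167.3 = 436.2 kW

P = 436.2 kW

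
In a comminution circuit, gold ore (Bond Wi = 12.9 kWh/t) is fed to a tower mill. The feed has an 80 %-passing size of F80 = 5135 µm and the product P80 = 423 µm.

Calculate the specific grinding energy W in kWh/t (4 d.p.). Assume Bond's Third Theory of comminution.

W = 4.4720 kWh/t

W = 10 Wi / √P80 − 10 Wi / √F80
1/√423 = 0.048622;  1/√5135 = 0.013955
W = 10·12.9·(0.048622 − 0.013955) = 4.4720 kWh/t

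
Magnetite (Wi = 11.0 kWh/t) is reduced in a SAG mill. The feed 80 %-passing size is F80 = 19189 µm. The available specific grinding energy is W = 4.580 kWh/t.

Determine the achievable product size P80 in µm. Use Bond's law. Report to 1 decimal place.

P80 = 419.0 µm

W_Bond = 10·Wi·(1/√P₈₀ − 1/√F₈₀)
P80^(−½) = W/(10 Wi) + F80^(−½)
  = 4.5800/(10·11.0) + 1/√19189 = 0.041636 + 0.007219 = 0.048855
P80 = (1/0.048855)² = 20.4686² = 418.96 µm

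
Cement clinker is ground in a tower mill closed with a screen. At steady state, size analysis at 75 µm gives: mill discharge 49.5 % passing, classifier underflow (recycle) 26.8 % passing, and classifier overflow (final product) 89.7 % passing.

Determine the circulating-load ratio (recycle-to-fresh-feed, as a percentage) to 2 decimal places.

Let r = R/F. Size balance at 75 µm:
Fd + Rd = Ru + Fo ⇒ R/F = (o−d)/(d−u)
r = (89.7 − 49.5)/(49.5 − 26.8) = 40.2/22.7 = 1.7709
CL = 100·r = 177.09 %

CL = 177.09 %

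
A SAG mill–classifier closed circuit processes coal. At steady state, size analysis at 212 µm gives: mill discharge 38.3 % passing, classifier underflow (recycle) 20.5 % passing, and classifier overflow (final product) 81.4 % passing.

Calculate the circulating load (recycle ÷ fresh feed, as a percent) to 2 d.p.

CL = 242.13 %

Balance %-passing 212 µm (r = R/F):
d + r·d = r·u + o → r(d−u) = o−d
r = (81.4 − 38.3)/(38.3 − 20.5) = 43.1/17.8 = 2.4213
CL = 100·r = 242.13 %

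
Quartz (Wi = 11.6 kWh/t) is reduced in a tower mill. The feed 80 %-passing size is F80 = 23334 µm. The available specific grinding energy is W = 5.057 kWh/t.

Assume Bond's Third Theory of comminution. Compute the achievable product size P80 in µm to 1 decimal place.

P80 = 397.7 µm

W = 10·Wi·(P80^(-½) − F80^(-½))
⇒ 1/√P80 = W/(10·Wi) + 1/√F80
  = 5.0570/(10·11.6) + 1/√23334 = 0.043595 + 0.006546 = 0.050141
P80 = (1/0.050141)² = 19.9437² = 397.75 µm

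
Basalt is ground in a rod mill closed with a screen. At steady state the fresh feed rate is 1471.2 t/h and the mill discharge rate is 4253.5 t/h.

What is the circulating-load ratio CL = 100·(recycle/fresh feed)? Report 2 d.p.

M = F + R at steady state, so:
R = M − F = 4253.5 − 1471.2 = 2782.3 t/h
CL = 100·R/F = 100·2782.3/1471.2 = 189.12 %

CL = 189.12 %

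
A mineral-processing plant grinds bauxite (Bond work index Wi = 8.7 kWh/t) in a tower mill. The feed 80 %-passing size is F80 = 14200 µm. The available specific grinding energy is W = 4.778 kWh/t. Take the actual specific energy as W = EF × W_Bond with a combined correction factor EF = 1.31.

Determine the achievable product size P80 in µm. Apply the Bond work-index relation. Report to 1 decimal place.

W = 10 Wi (1/√P80 − 1/√F80)  [Bond]
W_Bond = W / EF = 4.778 / 1.31 = 3.6473 kWh/t
1/√P80 = 1/√F80 + W_Bond/(10·Wi)
  = 3.6473/(10·8.7) + 1/√14200 = 0.041923 + 0.008392 = 0.050315
P80 = (1/0.050315)² = 19.8747² = 395.01 µm

P80 = 395.0 µm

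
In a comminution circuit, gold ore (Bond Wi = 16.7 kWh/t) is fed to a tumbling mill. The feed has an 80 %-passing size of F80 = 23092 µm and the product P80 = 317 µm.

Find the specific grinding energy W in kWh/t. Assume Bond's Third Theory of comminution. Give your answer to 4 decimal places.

W = 10 Wi (P80^-0.5 − F80^-0.5)
1/√317 = 0.056166;  1/√23092 = 0.006581
W = 10·16.7·(0.056166 − 0.006581) = 8.2807 kWh/t

W = 8.2807 kWh/t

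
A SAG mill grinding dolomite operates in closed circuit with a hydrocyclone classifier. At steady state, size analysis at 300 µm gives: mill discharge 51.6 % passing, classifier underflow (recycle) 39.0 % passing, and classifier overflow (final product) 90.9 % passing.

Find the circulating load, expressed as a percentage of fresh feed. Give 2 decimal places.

CL = 311.90 %

Balance %-passing 300 µm (r = R/F):
d + r·d = r·u + o → r(d−u) = o−d
r = (90.9 − 51.6)/(51.6 − 39.0) = 39.3/12.6 = 3.1190
CL = 100·r = 311.90 %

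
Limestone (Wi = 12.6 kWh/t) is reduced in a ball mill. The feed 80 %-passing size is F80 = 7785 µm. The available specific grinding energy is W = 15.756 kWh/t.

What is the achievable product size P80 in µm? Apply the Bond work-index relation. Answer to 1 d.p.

P80 = 53.8 µm

Bond: W = 10·Wi·(1/√P80 − 1/√F80)
⇒ 1/√P80 = W/(10·Wi) + 1/√F80
  = 15.7560/(10·12.6) + 1/√7785 = 0.125048 + 0.011334 = 0.136381
P80 = (1/0.136381)² = 7.3324² = 53.76 µm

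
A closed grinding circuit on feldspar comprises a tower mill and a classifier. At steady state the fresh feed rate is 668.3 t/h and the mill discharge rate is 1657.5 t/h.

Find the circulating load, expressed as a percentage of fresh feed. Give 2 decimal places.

CL = 148.02 %

Mill node: discharge = fresh + recycle.
R = M − F = 1657.5 − 668.3 = 989.2 t/h
CL = 100·R/F = 100·989.2/668.3 = 148.02 %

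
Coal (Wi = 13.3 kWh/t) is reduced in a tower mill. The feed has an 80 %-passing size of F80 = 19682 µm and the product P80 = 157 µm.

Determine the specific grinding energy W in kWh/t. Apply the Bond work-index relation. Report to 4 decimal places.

W = 9.6665 kWh/t

W = 10·Wi·(P80^(-½) − F80^(-½))
1/√157 = 0.079809;  1/√19682 = 0.007128
W = 10·13.3·(0.079809 − 0.007128) = 9.6665 kWh/t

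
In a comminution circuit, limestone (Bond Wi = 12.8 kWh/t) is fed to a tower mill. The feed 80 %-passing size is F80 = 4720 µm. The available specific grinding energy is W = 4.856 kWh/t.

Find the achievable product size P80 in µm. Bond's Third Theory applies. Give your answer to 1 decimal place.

W = 10 Wi (1/√P80 − 1/√F80)  [Bond]
⇒ 1/√P80 = W/(10·Wi) + 1/√F80
  = 4.8560/(10·12.8) + 1/√4720 = 0.037937 + 0.014556 = 0.052493
P80 = (1/0.052493)² = 19.0501² = 362.91 µm

P80 = 362.9 µm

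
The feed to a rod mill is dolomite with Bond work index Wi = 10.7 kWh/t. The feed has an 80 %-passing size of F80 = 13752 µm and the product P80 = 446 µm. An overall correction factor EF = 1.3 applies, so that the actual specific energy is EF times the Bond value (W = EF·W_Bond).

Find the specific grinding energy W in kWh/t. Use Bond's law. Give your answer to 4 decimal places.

W = 10·Wi·(P80^(-½) − F80^(-½))
1/√446 = 0.047351;  1/√13752 = 0.008527
W = 10·10.7·(0.047351 − 0.008527) = 4.1542 kWh/t
Apply correction: 4.1542 × 1.3 = 5.4004 kWh/t

W = 5.4004 kWh/t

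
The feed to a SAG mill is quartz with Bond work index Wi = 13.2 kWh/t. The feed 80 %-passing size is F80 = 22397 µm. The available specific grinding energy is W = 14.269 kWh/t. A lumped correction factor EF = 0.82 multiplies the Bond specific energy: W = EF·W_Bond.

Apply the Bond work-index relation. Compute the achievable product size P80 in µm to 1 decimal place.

W = 10 Wi (P80^-0.5 − F80^-0.5)
W_Bond = W / EF = 14.269 / 0.82 = 17.4012 kWh/t
⇒ 1/√P80 = W_Bond/(10·Wi) + 1/√F80
  = 17.4012/(10·13.2) + 1/√22397 = 0.131827 + 0.006682 = 0.138509
P80 = (1/0.138509)² = 7.2197² = 52.12 µm

P80 = 52.1 µm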